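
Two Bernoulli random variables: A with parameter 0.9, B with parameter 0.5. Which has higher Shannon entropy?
B

For binary distributions, entropy is maximized at p=0.5 and decreases as p moves toward 0 or 1.

H(A) = H(0.9) = 0.4690 bits
H(B) = H(0.5) = 1.0000 bits

Distribution B (p=0.5) is closer to uniform (p=0.5), so it has higher entropy.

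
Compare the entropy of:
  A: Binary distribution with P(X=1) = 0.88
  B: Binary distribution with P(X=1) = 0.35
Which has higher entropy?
B

For binary distributions, entropy is maximized at p=0.5 and decreases as p moves toward 0 or 1.

H(A) = H(0.88) = 0.5294 bits
H(B) = H(0.35) = 0.9341 bits

Distribution B (p=0.35) is closer to uniform (p=0.5), so it has higher entropy.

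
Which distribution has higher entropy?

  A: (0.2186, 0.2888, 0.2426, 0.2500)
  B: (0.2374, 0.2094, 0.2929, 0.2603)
A

Both distributions are close to uniform, making this a harder comparison.

H(A) = 1.9927 bits
H(B) = 1.9892 bits

The distribution closer to uniform has higher entropy.
Answer: A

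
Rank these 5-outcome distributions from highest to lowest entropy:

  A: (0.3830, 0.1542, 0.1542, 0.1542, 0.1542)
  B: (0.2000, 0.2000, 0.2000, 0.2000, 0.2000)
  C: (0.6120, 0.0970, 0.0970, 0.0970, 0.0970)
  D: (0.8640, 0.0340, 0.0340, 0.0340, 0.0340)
B > A > C > D

Key insight: Entropy is maximized by uniform distributions and minimized by concentrated distributions.

Entropies:
  H(A) = 2.1941 bits
  H(B) = 2.3219 bits
  H(C) = 1.7395 bits
  H(D) = 0.8457 bits

Ranking: B > A > C > D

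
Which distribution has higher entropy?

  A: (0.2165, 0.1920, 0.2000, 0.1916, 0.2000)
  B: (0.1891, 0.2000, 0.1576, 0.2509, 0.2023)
A

Both distributions are close to uniform, making this a harder comparison.

H(A) = 2.3205 bits
H(B) = 2.3058 bits

The distribution closer to uniform has higher entropy.
Answer: A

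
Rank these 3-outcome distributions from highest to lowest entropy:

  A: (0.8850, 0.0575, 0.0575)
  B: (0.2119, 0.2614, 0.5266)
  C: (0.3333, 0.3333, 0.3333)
C > B > A

Key insight: Entropy is maximized by uniform distributions and minimized by concentrated distributions.

- Uniform distributions have maximum entropy log₂(3) = 1.5850 bits
- The more "peaked" or concentrated a distribution, the lower its entropy

Entropies:
  H(A) = 0.6298 bits
  H(B) = 1.4676 bits
  H(C) = 1.5850 bits

Ranking: C > B > A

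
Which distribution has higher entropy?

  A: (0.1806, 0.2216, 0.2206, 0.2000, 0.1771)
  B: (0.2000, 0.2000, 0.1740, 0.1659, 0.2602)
A

Both distributions are close to uniform, making this a harder comparison.

H(A) = 2.3155 bits
H(B) = 2.3030 bits

The distribution closer to uniform has higher entropy.
Answer: A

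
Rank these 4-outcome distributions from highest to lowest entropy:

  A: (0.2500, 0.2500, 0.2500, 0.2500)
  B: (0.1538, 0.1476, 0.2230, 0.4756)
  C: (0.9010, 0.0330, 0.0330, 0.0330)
A > B > C

Key insight: Entropy is maximized by uniform distributions and minimized by concentrated distributions.

- Uniform distributions have maximum entropy log₂(4) = 2.0000 bits
- The more "peaked" or concentrated a distribution, the lower its entropy

Entropies:
  H(A) = 2.0000 bits
  H(B) = 1.8155 bits
  H(C) = 0.6227 bits

Ranking: A > B > C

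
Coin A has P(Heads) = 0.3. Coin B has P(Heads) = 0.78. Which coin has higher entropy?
A

For binary distributions, entropy is maximized at p=0.5 and decreases as p moves toward 0 or 1.

H(A) = H(0.3) = 0.8813 bits
H(B) = H(0.78) = 0.7602 bits

Distribution A (p=0.3) is closer to uniform (p=0.5), so it has higher entropy.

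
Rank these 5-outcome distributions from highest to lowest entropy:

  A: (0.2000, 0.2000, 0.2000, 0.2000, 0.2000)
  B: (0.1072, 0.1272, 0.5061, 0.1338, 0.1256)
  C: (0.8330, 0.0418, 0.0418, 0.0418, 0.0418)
A > B > C

Key insight: Entropy is maximized by uniform distributions and minimized by concentrated distributions.

- Uniform distributions have maximum entropy log₂(5) = 2.3219 bits
- The more "peaked" or concentrated a distribution, the lower its entropy

Entropies:
  H(A) = 2.3219 bits
  H(B) = 1.9854 bits
  H(C) = 0.9848 bits

Ranking: A > B > C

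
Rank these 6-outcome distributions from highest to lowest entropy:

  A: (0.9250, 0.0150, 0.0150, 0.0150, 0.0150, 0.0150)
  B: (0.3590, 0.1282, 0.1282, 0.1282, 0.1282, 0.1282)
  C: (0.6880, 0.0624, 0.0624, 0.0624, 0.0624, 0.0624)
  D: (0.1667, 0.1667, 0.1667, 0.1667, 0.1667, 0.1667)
D > B > C > A

Key insight: Entropy is maximized by uniform distributions and minimized by concentrated distributions.

Entropies:
  H(A) = 0.5585 bits
  H(B) = 2.4302 bits
  H(C) = 1.6199 bits
  H(D) = 2.5850 bits

Ranking: D > B > C > A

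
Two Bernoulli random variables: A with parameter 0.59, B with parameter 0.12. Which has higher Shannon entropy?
A

For binary distributions, entropy is maximized at p=0.5 and decreases as p moves toward 0 or 1.

H(A) = H(0.59) = 0.9765 bits
H(B) = H(0.12) = 0.5294 bits

Distribution A (p=0.59) is closer to uniform (p=0.5), so it has higher entropy.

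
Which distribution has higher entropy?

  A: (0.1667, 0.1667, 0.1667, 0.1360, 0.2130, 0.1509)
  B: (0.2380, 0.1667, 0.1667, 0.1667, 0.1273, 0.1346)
A

Both distributions are close to uniform, making this a harder comparison.

H(A) = 2.5710 bits
H(B) = 2.5535 bits

The distribution closer to uniform has higher entropy.
Answer: A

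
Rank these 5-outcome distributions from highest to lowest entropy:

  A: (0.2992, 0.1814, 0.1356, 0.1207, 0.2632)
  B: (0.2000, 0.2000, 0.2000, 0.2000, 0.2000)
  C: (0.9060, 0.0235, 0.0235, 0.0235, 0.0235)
B > A > C

Key insight: Entropy is maximized by uniform distributions and minimized by concentrated distributions.

- Uniform distributions have maximum entropy log₂(5) = 2.3219 bits
- The more "peaked" or concentrated a distribution, the lower its entropy

Entropies:
  H(A) = 2.2334 bits
  H(B) = 2.3219 bits
  H(C) = 0.6377 bits

Ranking: B > A > C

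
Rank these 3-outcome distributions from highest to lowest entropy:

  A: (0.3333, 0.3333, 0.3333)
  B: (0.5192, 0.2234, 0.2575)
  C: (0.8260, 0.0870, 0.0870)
A > B > C

Key insight: Entropy is maximized by uniform distributions and minimized by concentrated distributions.

- Uniform distributions have maximum entropy log₂(3) = 1.5850 bits
- The more "peaked" or concentrated a distribution, the lower its entropy

Entropies:
  H(A) = 1.5850 bits
  H(B) = 1.4780 bits
  H(C) = 0.8408 bits

Ranking: A > B > C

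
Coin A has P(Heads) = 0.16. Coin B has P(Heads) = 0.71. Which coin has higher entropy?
B

For binary distributions, entropy is maximized at p=0.5 and decreases as p moves toward 0 or 1.

H(A) = H(0.16) = 0.6343 bits
H(B) = H(0.71) = 0.8687 bits

Distribution B (p=0.71) is closer to uniform (p=0.5), so it has higher entropy.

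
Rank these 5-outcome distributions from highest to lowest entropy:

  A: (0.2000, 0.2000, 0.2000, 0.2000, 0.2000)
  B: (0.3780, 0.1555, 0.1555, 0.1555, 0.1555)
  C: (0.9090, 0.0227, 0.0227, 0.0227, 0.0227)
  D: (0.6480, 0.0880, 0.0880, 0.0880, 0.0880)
A > B > D > C

Key insight: Entropy is maximized by uniform distributions and minimized by concentrated distributions.

Entropies:
  H(A) = 2.3219 bits
  H(B) = 2.2006 bits
  H(C) = 0.6218 bits
  H(D) = 1.6398 bits

Ranking: A > B > D > C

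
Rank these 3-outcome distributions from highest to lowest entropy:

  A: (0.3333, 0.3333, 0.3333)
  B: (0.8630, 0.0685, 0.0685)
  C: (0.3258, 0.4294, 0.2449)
A > C > B

Key insight: Entropy is maximized by uniform distributions and minimized by concentrated distributions.

- Uniform distributions have maximum entropy log₂(3) = 1.5850 bits
- The more "peaked" or concentrated a distribution, the lower its entropy

Entropies:
  H(A) = 1.5850 bits
  H(B) = 0.7133 bits
  H(C) = 1.5479 bits

Ranking: A > C > B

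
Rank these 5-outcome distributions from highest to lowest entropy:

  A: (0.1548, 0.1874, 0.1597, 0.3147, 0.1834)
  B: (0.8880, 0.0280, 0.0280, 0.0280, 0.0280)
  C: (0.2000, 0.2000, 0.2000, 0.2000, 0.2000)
C > A > B

Key insight: Entropy is maximized by uniform distributions and minimized by concentrated distributions.

- Uniform distributions have maximum entropy log₂(5) = 2.3219 bits
- The more "peaked" or concentrated a distribution, the lower its entropy

Entropies:
  H(A) = 2.2657 bits
  H(B) = 0.7299 bits
  H(C) = 2.3219 bits

Ranking: C > A > B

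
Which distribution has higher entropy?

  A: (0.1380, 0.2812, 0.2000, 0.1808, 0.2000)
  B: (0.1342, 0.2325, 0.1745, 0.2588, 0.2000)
B

Both distributions are close to uniform, making this a harder comparison.

H(A) = 2.2839 bits
H(B) = 2.2868 bits

The distribution closer to uniform has higher entropy.
Answer: B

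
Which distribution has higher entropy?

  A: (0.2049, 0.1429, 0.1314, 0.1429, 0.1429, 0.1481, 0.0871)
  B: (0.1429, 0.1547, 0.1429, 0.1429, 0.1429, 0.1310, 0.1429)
B

Both distributions are close to uniform, making this a harder comparison.

H(A) = 2.7711 bits
H(B) = 2.8059 bits

The distribution closer to uniform has higher entropy.
Answer: B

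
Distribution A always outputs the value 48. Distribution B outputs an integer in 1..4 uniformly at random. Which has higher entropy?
B

A is deterministic, so H(A) = 0. B is uniform over 4 outcomes, so H(B) = log₂(4) = 2.000 bits. Any distribution with genuine randomness has higher entropy than a deterministic one.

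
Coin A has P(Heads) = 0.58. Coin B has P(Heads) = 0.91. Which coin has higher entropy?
A

For binary distributions, entropy is maximized at p=0.5 and decreases as p moves toward 0 or 1.

H(A) = H(0.58) = 0.9815 bits
H(B) = H(0.91) = 0.4365 bits

Distribution A (p=0.58) is closer to uniform (p=0.5), so it has higher entropy.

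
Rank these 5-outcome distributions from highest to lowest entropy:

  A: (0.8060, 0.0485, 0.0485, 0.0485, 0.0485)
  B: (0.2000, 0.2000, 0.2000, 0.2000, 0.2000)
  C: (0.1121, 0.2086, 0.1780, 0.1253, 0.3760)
B > C > A

Key insight: Entropy is maximized by uniform distributions and minimized by concentrated distributions.

- Uniform distributions have maximum entropy log₂(5) = 2.3219 bits
- The more "peaked" or concentrated a distribution, the lower its entropy

Entropies:
  H(A) = 1.0978 bits
  H(B) = 2.3219 bits
  H(C) = 2.1749 bits

Ranking: B > C > A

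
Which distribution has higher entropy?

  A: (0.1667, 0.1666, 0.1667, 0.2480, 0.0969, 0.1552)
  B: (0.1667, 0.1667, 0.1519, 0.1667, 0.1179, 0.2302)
B

Both distributions are close to uniform, making this a harder comparison.

H(A) = 2.5347 bits
H(B) = 2.5569 bits

The distribution closer to uniform has higher entropy.
Answer: B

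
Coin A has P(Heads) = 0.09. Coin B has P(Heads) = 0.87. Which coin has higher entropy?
B

For binary distributions, entropy is maximized at p=0.5 and decreases as p moves toward 0 or 1.

H(A) = H(0.09) = 0.4365 bits
H(B) = H(0.87) = 0.5574 bits

Distribution B (p=0.87) is closer to uniform (p=0.5), so it has higher entropy.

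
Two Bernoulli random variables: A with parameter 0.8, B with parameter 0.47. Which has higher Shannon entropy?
B

For binary distributions, entropy is maximized at p=0.5 and decreases as p moves toward 0 or 1.

H(A) = H(0.8) = 0.7219 bits
H(B) = H(0.47) = 0.9974 bits

Distribution B (p=0.47) is closer to uniform (p=0.5), so it has higher entropy.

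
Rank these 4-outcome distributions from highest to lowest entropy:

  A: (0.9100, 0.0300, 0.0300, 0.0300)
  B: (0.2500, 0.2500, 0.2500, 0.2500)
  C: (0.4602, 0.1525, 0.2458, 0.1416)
B > C > A

Key insight: Entropy is maximized by uniform distributions and minimized by concentrated distributions.

- Uniform distributions have maximum entropy log₂(4) = 2.0000 bits
- The more "peaked" or concentrated a distribution, the lower its entropy

Entropies:
  H(A) = 0.5791 bits
  H(B) = 2.0000 bits
  H(C) = 1.8259 bits

Ranking: B > C > A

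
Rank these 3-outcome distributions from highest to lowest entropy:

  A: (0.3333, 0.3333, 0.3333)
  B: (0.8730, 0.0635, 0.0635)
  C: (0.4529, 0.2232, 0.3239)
A > C > B

Key insight: Entropy is maximized by uniform distributions and minimized by concentrated distributions.

- Uniform distributions have maximum entropy log₂(3) = 1.5850 bits
- The more "peaked" or concentrated a distribution, the lower its entropy

Entropies:
  H(A) = 1.5850 bits
  H(B) = 0.6762 bits
  H(C) = 1.5272 bits

Ranking: A > C > B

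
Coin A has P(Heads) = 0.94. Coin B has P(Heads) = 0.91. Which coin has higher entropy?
B

For binary distributions, entropy is maximized at p=0.5 and decreases as p moves toward 0 or 1.

H(A) = H(0.94) = 0.3274 bits
H(B) = H(0.91) = 0.4365 bits

Distribution B (p=0.91) is closer to uniform (p=0.5), so it has higher entropy.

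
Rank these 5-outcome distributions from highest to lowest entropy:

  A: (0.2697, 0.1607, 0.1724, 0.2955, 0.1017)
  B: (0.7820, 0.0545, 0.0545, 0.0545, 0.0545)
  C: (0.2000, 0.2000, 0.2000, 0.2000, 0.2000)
C > A > B

Key insight: Entropy is maximized by uniform distributions and minimized by concentrated distributions.

- Uniform distributions have maximum entropy log₂(5) = 2.3219 bits
- The more "peaked" or concentrated a distribution, the lower its entropy

Entropies:
  H(A) = 2.2260 bits
  H(B) = 1.1925 bits
  H(C) = 2.3219 bits

Ranking: C > A > B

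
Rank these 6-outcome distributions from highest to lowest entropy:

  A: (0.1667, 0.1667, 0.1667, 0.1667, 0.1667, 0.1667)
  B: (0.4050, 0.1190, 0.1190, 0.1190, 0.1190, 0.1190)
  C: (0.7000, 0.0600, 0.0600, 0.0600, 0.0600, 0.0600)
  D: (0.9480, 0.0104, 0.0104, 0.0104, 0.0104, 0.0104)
A > B > C > D

Key insight: Entropy is maximized by uniform distributions and minimized by concentrated distributions.

Entropies:
  H(A) = 2.5850 bits
  H(B) = 2.3553 bits
  H(C) = 1.5779 bits
  H(D) = 0.4156 bits

Ranking: A > B > C > D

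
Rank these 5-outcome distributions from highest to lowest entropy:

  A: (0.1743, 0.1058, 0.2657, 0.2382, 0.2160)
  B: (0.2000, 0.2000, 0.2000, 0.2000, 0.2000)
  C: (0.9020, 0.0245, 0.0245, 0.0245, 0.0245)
B > A > C

Key insight: Entropy is maximized by uniform distributions and minimized by concentrated distributions.

- Uniform distributions have maximum entropy log₂(5) = 2.3219 bits
- The more "peaked" or concentrated a distribution, the lower its entropy

Entropies:
  H(A) = 2.2607 bits
  H(B) = 2.3219 bits
  H(C) = 0.6586 bits

Ranking: B > A > C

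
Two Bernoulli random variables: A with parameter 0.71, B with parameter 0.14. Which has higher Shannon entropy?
A

For binary distributions, entropy is maximized at p=0.5 and decreases as p moves toward 0 or 1.

H(A) = H(0.71) = 0.8687 bits
H(B) = H(0.14) = 0.5842 bits

Distribution A (p=0.71) is closer to uniform (p=0.5), so it has higher entropy.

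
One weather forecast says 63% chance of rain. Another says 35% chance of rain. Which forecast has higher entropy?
63% forecast

Treat each forecast as a Bernoulli distribution. Binary entropy is maximized at p=0.5 and falls off symmetrically toward 0 or 1. The 63% forecast is closer to 50%, so it is more uncertain. H(63%) ≈ 0.951 bits, H(35%) ≈ 0.934 bits.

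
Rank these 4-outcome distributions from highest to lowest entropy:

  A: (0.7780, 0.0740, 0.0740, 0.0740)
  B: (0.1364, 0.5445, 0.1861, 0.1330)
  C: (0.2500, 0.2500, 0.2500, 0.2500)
C > B > A

Key insight: Entropy is maximized by uniform distributions and minimized by concentrated distributions.

- Uniform distributions have maximum entropy log₂(4) = 2.0000 bits
- The more "peaked" or concentrated a distribution, the lower its entropy

Entropies:
  H(A) = 1.1157 bits
  H(B) = 1.7081 bits
  H(C) = 2.0000 bits

Ranking: C > B > A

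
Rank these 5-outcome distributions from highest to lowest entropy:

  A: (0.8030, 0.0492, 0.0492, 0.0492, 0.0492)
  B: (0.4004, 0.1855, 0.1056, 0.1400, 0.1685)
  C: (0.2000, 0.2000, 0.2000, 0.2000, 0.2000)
C > B > A

Key insight: Entropy is maximized by uniform distributions and minimized by concentrated distributions.

- Uniform distributions have maximum entropy log₂(5) = 2.3219 bits
- The more "peaked" or concentrated a distribution, the lower its entropy

Entropies:
  H(A) = 1.1099 bits
  H(B) = 2.1521 bits
  H(C) = 2.3219 bits

Ranking: C > B > A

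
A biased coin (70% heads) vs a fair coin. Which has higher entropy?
Fair coin

The fair coin is uniform (p=0.5), maximizing binary entropy at 1 bit. The biased coin has H(0.70) ≈ 0.881 bits — its outcome is more predictable, so its entropy is lower.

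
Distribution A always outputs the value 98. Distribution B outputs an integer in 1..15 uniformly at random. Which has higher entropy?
B

A is deterministic, so H(A) = 0. B is uniform over 15 outcomes, so H(B) = log₂(15) = 3.907 bits. Any distribution with genuine randomness has higher entropy than a deterministic one.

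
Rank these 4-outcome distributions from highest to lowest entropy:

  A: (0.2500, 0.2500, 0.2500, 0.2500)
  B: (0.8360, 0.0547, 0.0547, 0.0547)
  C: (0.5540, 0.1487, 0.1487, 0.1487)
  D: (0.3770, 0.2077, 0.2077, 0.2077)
A > D > C > B

Key insight: Entropy is maximized by uniform distributions and minimized by concentrated distributions.

Entropies:
  H(A) = 2.0000 bits
  H(B) = 0.9037 bits
  H(C) = 1.6985 bits
  H(D) = 1.9433 bits

Ranking: A > D > C > B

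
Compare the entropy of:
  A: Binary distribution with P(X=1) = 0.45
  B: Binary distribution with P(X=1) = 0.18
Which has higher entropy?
A

For binary distributions, entropy is maximized at p=0.5 and decreases as p moves toward 0 or 1.

H(A) = H(0.45) = 0.9928 bits
H(B) = H(0.18) = 0.6801 bits

Distribution A (p=0.45) is closer to uniform (p=0.5), so it has higher entropy.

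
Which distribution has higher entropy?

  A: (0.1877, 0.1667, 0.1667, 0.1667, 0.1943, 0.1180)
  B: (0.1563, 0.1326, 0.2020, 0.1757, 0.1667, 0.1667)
B

Both distributions are close to uniform, making this a harder comparison.

H(A) = 2.5686 bits
H(B) = 2.5737 bits

The distribution closer to uniform has higher entropy.
Answer: B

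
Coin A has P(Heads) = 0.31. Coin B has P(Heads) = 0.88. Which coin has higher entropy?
A

For binary distributions, entropy is maximized at p=0.5 and decreases as p moves toward 0 or 1.

H(A) = H(0.31) = 0.8932 bits
H(B) = H(0.88) = 0.5294 bits

Distribution A (p=0.31) is closer to uniform (p=0.5), so it has higher entropy.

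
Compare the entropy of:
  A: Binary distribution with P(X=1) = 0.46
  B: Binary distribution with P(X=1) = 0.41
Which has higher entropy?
A

For binary distributions, entropy is maximized at p=0.5 and decreases as p moves toward 0 or 1.

H(A) = H(0.46) = 0.9954 bits
H(B) = H(0.41) = 0.9765 bits

Distribution A (p=0.46) is closer to uniform (p=0.5), so it has higher entropy.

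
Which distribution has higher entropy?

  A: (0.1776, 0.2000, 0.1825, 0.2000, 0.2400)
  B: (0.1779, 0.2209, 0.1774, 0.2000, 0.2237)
B

Both distributions are close to uniform, making this a harder comparison.

H(A) = 2.3135 bits
H(B) = 2.3147 bits

The distribution closer to uniform has higher entropy.
Answer: B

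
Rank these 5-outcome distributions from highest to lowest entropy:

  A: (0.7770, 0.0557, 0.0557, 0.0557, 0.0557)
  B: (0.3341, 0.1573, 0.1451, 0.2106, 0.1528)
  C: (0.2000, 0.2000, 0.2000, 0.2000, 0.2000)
C > B > A

Key insight: Entropy is maximized by uniform distributions and minimized by concentrated distributions.

- Uniform distributions have maximum entropy log₂(5) = 2.3219 bits
- The more "peaked" or concentrated a distribution, the lower its entropy

Entropies:
  H(A) = 1.2116 bits
  H(B) = 2.2398 bits
  H(C) = 2.3219 bits

Ranking: C > B > A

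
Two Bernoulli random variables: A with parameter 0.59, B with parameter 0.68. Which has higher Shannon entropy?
A

For binary distributions, entropy is maximized at p=0.5 and decreases as p moves toward 0 or 1.

H(A) = H(0.59) = 0.9765 bits
H(B) = H(0.68) = 0.9044 bits

Distribution A (p=0.59) is closer to uniform (p=0.5), so it has higher entropy.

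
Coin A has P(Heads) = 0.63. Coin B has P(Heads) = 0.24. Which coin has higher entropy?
A

For binary distributions, entropy is maximized at p=0.5 and decreases as p moves toward 0 or 1.

H(A) = H(0.63) = 0.9507 bits
H(B) = H(0.24) = 0.7950 bits

Distribution A (p=0.63) is closer to uniform (p=0.5), so it has higher entropy.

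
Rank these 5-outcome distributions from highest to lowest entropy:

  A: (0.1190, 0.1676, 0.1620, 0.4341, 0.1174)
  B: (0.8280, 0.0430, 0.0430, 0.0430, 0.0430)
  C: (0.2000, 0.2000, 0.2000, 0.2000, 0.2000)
C > A > B

Key insight: Entropy is maximized by uniform distributions and minimized by concentrated distributions.

- Uniform distributions have maximum entropy log₂(5) = 2.3219 bits
- The more "peaked" or concentrated a distribution, the lower its entropy

Entropies:
  H(A) = 2.1081 bits
  H(B) = 1.0063 bits
  H(C) = 2.3219 bits

Ranking: C > A > B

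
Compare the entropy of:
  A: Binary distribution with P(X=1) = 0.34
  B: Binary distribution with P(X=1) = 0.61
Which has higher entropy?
B

For binary distributions, entropy is maximized at p=0.5 and decreases as p moves toward 0 or 1.

H(A) = H(0.34) = 0.9248 bits
H(B) = H(0.61) = 0.9648 bits

Distribution B (p=0.61) is closer to uniform (p=0.5), so it has higher entropy.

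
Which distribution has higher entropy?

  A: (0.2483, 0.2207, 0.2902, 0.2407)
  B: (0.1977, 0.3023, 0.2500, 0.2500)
A

Both distributions are close to uniform, making this a harder comparison.

H(A) = 1.9927 bits
H(B) = 1.9841 bits

The distribution closer to uniform has higher entropy.
Answer: A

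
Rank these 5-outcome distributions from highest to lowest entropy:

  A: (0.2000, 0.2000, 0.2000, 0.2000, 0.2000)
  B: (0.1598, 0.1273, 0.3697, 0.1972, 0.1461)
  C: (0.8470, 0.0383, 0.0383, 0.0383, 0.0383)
A > B > C

Key insight: Entropy is maximized by uniform distributions and minimized by concentrated distributions.

- Uniform distributions have maximum entropy log₂(5) = 2.3219 bits
- The more "peaked" or concentrated a distribution, the lower its entropy

Entropies:
  H(A) = 2.3219 bits
  H(B) = 2.1993 bits
  H(C) = 0.9233 bits

Ranking: A > B > C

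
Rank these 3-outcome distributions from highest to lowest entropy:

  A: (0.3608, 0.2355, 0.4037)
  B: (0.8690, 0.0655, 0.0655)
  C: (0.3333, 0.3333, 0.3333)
C > A > B

Key insight: Entropy is maximized by uniform distributions and minimized by concentrated distributions.

- Uniform distributions have maximum entropy log₂(3) = 1.5850 bits
- The more "peaked" or concentrated a distribution, the lower its entropy

Entropies:
  H(A) = 1.5503 bits
  H(B) = 0.6912 bits
  H(C) = 1.5850 bits

Ranking: C > A > B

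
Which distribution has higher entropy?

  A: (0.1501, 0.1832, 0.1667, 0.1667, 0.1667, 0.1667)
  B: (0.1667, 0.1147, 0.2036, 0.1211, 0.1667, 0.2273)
A

Both distributions are close to uniform, making this a harder comparison.

H(A) = 2.5826 bits
H(B) = 2.5420 bits

The distribution closer to uniform has higher entropy.
Answer: A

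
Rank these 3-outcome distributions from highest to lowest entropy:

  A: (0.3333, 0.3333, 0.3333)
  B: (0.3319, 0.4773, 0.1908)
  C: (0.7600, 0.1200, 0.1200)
A > B > C

Key insight: Entropy is maximized by uniform distributions and minimized by concentrated distributions.

- Uniform distributions have maximum entropy log₂(3) = 1.5850 bits
- The more "peaked" or concentrated a distribution, the lower its entropy

Entropies:
  H(A) = 1.5850 bits
  H(B) = 1.4934 bits
  H(C) = 1.0350 bits

Ranking: A > B > C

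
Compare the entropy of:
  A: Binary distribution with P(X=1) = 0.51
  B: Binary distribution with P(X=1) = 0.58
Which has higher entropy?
A

For binary distributions, entropy is maximized at p=0.5 and decreases as p moves toward 0 or 1.

H(A) = H(0.51) = 0.9997 bits
H(B) = H(0.58) = 0.9815 bits

Distribution A (p=0.51) is closer to uniform (p=0.5), so it has higher entropy.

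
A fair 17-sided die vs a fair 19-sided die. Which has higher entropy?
19-sided die

Both are uniform distributions; for uniform over n outcomes, H = log₂(n). H(17-sided) = log₂(17) = 4.087 bits and H(19-sided) = log₂(19) = 4.248 bits. More outcomes in a uniform distribution means higher entropy.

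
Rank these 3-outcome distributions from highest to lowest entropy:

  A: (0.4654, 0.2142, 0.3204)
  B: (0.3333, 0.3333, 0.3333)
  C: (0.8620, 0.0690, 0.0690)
B > A > C

Key insight: Entropy is maximized by uniform distributions and minimized by concentrated distributions.

- Uniform distributions have maximum entropy log₂(3) = 1.5850 bits
- The more "peaked" or concentrated a distribution, the lower its entropy

Entropies:
  H(A) = 1.5158 bits
  H(B) = 1.5850 bits
  H(C) = 0.7170 bits

Ranking: B > A > C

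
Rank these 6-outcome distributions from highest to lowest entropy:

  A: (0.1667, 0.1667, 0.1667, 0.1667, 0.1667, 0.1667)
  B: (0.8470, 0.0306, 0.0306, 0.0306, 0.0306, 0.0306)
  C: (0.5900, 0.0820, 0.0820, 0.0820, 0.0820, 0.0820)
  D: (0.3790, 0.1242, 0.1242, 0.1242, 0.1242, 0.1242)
A > D > C > B

Key insight: Entropy is maximized by uniform distributions and minimized by concentrated distributions.

Entropies:
  H(A) = 2.5850 bits
  H(B) = 0.9726 bits
  H(C) = 1.9285 bits
  H(D) = 2.3993 bits

Ranking: A > D > C > B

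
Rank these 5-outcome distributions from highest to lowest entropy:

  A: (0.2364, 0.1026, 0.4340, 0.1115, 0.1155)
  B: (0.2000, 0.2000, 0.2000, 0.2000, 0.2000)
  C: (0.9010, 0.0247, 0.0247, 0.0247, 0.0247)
B > A > C

Key insight: Entropy is maximized by uniform distributions and minimized by concentrated distributions.

- Uniform distributions have maximum entropy log₂(5) = 2.3219 bits
- The more "peaked" or concentrated a distribution, the lower its entropy

Entropies:
  H(A) = 2.0642 bits
  H(B) = 2.3219 bits
  H(C) = 0.6638 bits

Ranking: B > A > C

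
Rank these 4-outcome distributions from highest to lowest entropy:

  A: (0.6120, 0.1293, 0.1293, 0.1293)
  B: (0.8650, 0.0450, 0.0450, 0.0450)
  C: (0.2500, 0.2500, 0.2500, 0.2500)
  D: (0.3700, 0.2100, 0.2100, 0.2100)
C > D > A > B

Key insight: Entropy is maximized by uniform distributions and minimized by concentrated distributions.

Entropies:
  H(A) = 1.5785 bits
  H(B) = 0.7850 bits
  H(C) = 2.0000 bits
  H(D) = 1.9492 bits

Ranking: C > D > A > B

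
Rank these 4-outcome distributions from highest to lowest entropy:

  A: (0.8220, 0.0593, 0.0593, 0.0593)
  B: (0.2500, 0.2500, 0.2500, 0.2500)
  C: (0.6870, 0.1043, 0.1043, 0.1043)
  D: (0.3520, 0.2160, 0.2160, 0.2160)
B > D > C > A

Key insight: Entropy is maximized by uniform distributions and minimized by concentrated distributions.

Entropies:
  H(A) = 0.9578 bits
  H(B) = 2.0000 bits
  H(C) = 1.3927 bits
  H(D) = 1.9629 bits

Ranking: B > D > C > A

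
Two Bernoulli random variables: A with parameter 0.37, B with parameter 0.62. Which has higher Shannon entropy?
B

For binary distributions, entropy is maximized at p=0.5 and decreases as p moves toward 0 or 1.

H(A) = H(0.37) = 0.9507 bits
H(B) = H(0.62) = 0.9580 bits

Distribution B (p=0.62) is closer to uniform (p=0.5), so it has higher entropy.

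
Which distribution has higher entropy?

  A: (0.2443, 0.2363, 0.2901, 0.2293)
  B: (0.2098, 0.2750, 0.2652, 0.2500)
A

Both distributions are close to uniform, making this a harder comparison.

H(A) = 1.9937 bits
H(B) = 1.9927 bits

The distribution closer to uniform has higher entropy.
Answer: A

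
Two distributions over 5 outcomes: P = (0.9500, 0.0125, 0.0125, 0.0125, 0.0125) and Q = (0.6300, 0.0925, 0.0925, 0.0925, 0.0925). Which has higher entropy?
Q

P is highly concentrated on one outcome (95%), making it nearly deterministic. Q spreads its mass more evenly (max 63%). The more spread-out distribution has higher entropy: H(P) ≈ 0.386 bits, H(Q) ≈ 1.691 bits.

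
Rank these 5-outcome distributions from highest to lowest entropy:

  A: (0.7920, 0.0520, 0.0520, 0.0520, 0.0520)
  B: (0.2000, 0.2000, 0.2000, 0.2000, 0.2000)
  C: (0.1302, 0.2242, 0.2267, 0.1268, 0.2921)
B > C > A

Key insight: Entropy is maximized by uniform distributions and minimized by concentrated distributions.

- Uniform distributions have maximum entropy log₂(5) = 2.3219 bits
- The more "peaked" or concentrated a distribution, the lower its entropy

Entropies:
  H(A) = 1.1536 bits
  H(B) = 2.3219 bits
  H(C) = 2.2484 bits

Ranking: B > C > A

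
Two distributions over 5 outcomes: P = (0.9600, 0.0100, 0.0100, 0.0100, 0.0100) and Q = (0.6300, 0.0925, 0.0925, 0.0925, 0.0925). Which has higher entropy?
Q

P is highly concentrated on one outcome (96%), making it nearly deterministic. Q spreads its mass more evenly (max 63%). The more spread-out distribution has higher entropy: H(P) ≈ 0.322 bits, H(Q) ≈ 1.691 bits.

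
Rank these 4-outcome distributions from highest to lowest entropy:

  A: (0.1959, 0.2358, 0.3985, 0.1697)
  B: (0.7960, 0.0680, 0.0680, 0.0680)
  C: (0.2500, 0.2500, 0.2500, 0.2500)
C > A > B

Key insight: Entropy is maximized by uniform distributions and minimized by concentrated distributions.

- Uniform distributions have maximum entropy log₂(4) = 2.0000 bits
- The more "peaked" or concentrated a distribution, the lower its entropy

Entropies:
  H(A) = 1.9154 bits
  H(B) = 1.0532 bits
  H(C) = 2.0000 bits

Ranking: C > A > B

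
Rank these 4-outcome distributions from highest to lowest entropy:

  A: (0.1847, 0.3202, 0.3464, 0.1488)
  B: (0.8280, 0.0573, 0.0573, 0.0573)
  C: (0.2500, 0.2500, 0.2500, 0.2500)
C > A > B

Key insight: Entropy is maximized by uniform distributions and minimized by concentrated distributions.

- Uniform distributions have maximum entropy log₂(4) = 2.0000 bits
- The more "peaked" or concentrated a distribution, the lower its entropy

Entropies:
  H(A) = 1.9149 bits
  H(B) = 0.9349 bits
  H(C) = 2.0000 bits

Ranking: C > A > B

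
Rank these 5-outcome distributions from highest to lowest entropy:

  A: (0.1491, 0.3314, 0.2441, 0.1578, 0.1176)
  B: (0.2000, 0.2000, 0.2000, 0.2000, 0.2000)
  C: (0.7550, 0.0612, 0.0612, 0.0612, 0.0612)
B > A > C

Key insight: Entropy is maximized by uniform distributions and minimized by concentrated distributions.

- Uniform distributions have maximum entropy log₂(5) = 2.3219 bits
- The more "peaked" or concentrated a distribution, the lower its entropy

Entropies:
  H(A) = 2.2176 bits
  H(B) = 2.3219 bits
  H(C) = 1.2933 bits

Ranking: B > A > C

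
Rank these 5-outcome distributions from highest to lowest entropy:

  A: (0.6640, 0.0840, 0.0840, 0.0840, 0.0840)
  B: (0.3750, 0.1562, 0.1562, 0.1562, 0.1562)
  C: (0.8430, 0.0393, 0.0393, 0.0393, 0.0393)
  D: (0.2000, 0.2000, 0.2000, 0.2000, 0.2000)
D > B > A > C

Key insight: Entropy is maximized by uniform distributions and minimized by concentrated distributions.

Entropies:
  H(A) = 1.5929 bits
  H(B) = 2.2044 bits
  H(C) = 0.9411 bits
  H(D) = 2.3219 bits

Ranking: D > B > A > C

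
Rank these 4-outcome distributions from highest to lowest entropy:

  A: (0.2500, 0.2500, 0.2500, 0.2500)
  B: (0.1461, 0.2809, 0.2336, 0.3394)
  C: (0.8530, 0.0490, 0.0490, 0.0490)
A > B > C

Key insight: Entropy is maximized by uniform distributions and minimized by concentrated distributions.

- Uniform distributions have maximum entropy log₂(4) = 2.0000 bits
- The more "peaked" or concentrated a distribution, the lower its entropy

Entropies:
  H(A) = 2.0000 bits
  H(B) = 1.9392 bits
  H(C) = 0.8353 bits

Ranking: A > B > C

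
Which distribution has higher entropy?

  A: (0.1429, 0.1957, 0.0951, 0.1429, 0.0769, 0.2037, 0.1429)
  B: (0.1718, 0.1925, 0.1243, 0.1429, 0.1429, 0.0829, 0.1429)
B

Both distributions are close to uniform, making this a harder comparison.

H(A) = 2.7387 bits
H(B) = 2.7690 bits

The distribution closer to uniform has higher entropy.
Answer: B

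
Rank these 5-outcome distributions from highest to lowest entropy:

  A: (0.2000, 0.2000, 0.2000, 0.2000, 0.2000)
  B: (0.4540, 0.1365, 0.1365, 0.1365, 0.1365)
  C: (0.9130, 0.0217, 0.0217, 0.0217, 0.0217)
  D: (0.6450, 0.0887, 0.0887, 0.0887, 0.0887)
A > B > D > C

Key insight: Entropy is maximized by uniform distributions and minimized by concentrated distributions.

Entropies:
  H(A) = 2.3219 bits
  H(B) = 2.0859 bits
  H(C) = 0.6004 bits
  H(D) = 1.6485 bits

Ranking: A > B > D > C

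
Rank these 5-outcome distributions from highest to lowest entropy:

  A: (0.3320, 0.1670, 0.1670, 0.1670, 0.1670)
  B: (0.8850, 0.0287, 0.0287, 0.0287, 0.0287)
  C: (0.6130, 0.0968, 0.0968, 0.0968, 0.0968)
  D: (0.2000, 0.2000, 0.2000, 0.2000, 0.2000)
D > A > C > B

Key insight: Entropy is maximized by uniform distributions and minimized by concentrated distributions.

Entropies:
  H(A) = 2.2530 bits
  H(B) = 0.7448 bits
  H(C) = 1.7368 bits
  H(D) = 2.3219 bits

Ranking: D > A > C > B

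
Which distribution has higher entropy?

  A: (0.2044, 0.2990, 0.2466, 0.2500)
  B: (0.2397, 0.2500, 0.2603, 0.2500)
B

Both distributions are close to uniform, making this a harder comparison.

H(A) = 1.9871 bits
H(B) = 1.9994 bits

The distribution closer to uniform has higher entropy.
Answer: B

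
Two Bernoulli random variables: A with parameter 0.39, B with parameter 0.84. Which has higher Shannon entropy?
A

For binary distributions, entropy is maximized at p=0.5 and decreases as p moves toward 0 or 1.

H(A) = H(0.39) = 0.9648 bits
H(B) = H(0.84) = 0.6343 bits

Distribution A (p=0.39) is closer to uniform (p=0.5), so it has higher entropy.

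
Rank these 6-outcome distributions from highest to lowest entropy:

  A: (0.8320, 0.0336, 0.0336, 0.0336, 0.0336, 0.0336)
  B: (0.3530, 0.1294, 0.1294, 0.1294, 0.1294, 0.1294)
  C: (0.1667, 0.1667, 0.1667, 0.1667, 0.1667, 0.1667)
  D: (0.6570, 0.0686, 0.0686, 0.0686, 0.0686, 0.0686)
C > B > D > A

Key insight: Entropy is maximized by uniform distributions and minimized by concentrated distributions.

Entropies:
  H(A) = 1.0432 bits
  H(B) = 2.4390 bits
  H(C) = 2.5850 bits
  H(D) = 1.7241 bits

Ranking: C > B > D > A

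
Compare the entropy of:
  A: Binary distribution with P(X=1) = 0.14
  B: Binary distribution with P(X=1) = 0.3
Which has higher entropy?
B

For binary distributions, entropy is maximized at p=0.5 and decreases as p moves toward 0 or 1.

H(A) = H(0.14) = 0.5842 bits
H(B) = H(0.3) = 0.8813 bits

Distribution B (p=0.3) is closer to uniform (p=0.5), so it has higher entropy.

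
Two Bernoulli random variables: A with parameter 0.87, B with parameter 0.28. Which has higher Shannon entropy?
B

For binary distributions, entropy is maximized at p=0.5 and decreases as p moves toward 0 or 1.

H(A) = H(0.87) = 0.5574 bits
H(B) = H(0.28) = 0.8555 bits

Distribution B (p=0.28) is closer to uniform (p=0.5), so it has higher entropy.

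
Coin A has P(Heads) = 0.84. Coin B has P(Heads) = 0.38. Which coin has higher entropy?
B

For binary distributions, entropy is maximized at p=0.5 and decreases as p moves toward 0 or 1.

H(A) = H(0.84) = 0.6343 bits
H(B) = H(0.38) = 0.9580 bits

Distribution B (p=0.38) is closer to uniform (p=0.5), so it has higher entropy.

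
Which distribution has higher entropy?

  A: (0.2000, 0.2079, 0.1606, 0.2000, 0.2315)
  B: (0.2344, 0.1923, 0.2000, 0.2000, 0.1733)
B

Both distributions are close to uniform, making this a harder comparison.

H(A) = 2.3123 bits
H(B) = 2.3150 bits

The distribution closer to uniform has higher entropy.
Answer: B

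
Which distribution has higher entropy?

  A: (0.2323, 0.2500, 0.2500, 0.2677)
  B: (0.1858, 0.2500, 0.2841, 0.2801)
A

Both distributions are close to uniform, making this a harder comparison.

H(A) = 1.9982 bits
H(B) = 1.9812 bits

The distribution closer to uniform has higher entropy.
Answer: A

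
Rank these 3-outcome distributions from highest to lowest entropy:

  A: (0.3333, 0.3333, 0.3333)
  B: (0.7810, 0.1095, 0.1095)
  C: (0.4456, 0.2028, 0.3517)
A > C > B

Key insight: Entropy is maximized by uniform distributions and minimized by concentrated distributions.

- Uniform distributions have maximum entropy log₂(3) = 1.5850 bits
- The more "peaked" or concentrated a distribution, the lower its entropy

Entropies:
  H(A) = 1.5850 bits
  H(B) = 0.9773 bits
  H(C) = 1.5167 bits

Ranking: A > C > B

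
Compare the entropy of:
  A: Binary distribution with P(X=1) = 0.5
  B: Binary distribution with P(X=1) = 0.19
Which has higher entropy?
A

For binary distributions, entropy is maximized at p=0.5 and decreases as p moves toward 0 or 1.

H(A) = H(0.5) = 1.0000 bits
H(B) = H(0.19) = 0.7015 bits

Distribution A (p=0.5) is closer to uniform (p=0.5), so it has higher entropy.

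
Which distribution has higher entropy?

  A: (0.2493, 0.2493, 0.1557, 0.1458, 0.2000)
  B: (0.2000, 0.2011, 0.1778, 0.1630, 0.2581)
B

Both distributions are close to uniform, making this a harder comparison.

H(A) = 2.2863 bits
H(B) = 2.3036 bits

The distribution closer to uniform has higher entropy.
Answer: B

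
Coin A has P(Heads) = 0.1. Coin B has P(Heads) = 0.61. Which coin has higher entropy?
B

For binary distributions, entropy is maximized at p=0.5 and decreases as p moves toward 0 or 1.

H(A) = H(0.1) = 0.4690 bits
H(B) = H(0.61) = 0.9648 bits

Distribution B (p=0.61) is closer to uniform (p=0.5), so it has higher entropy.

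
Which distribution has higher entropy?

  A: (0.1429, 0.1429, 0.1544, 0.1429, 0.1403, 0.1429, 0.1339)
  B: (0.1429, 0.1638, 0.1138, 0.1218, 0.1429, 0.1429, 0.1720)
A

Both distributions are close to uniform, making this a harder comparison.

H(A) = 2.8063 bits
H(B) = 2.7943 bits

The distribution closer to uniform has higher entropy.
Answer: A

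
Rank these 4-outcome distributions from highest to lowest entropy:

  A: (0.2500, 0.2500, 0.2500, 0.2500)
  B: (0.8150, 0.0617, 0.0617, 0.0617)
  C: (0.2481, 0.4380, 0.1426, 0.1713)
A > C > B

Key insight: Entropy is maximized by uniform distributions and minimized by concentrated distributions.

- Uniform distributions have maximum entropy log₂(4) = 2.0000 bits
- The more "peaked" or concentrated a distribution, the lower its entropy

Entropies:
  H(A) = 2.0000 bits
  H(B) = 0.9841 bits
  H(C) = 1.8573 bits

Ranking: A > C > B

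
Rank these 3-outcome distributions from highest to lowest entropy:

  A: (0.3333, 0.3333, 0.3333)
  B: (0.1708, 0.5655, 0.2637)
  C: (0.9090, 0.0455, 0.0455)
A > B > C

Key insight: Entropy is maximized by uniform distributions and minimized by concentrated distributions.

- Uniform distributions have maximum entropy log₂(3) = 1.5850 bits
- The more "peaked" or concentrated a distribution, the lower its entropy

Entropies:
  H(A) = 1.5850 bits
  H(B) = 1.4076 bits
  H(C) = 0.5308 bits

Ranking: A > B > C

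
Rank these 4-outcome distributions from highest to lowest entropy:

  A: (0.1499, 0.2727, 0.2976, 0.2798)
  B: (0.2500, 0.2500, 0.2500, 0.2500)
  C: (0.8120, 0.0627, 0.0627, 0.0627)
B > A > C

Key insight: Entropy is maximized by uniform distributions and minimized by concentrated distributions.

- Uniform distributions have maximum entropy log₂(4) = 2.0000 bits
- The more "peaked" or concentrated a distribution, the lower its entropy

Entropies:
  H(A) = 1.9561 bits
  H(B) = 2.0000 bits
  H(C) = 0.9952 bits

Ranking: B > A > C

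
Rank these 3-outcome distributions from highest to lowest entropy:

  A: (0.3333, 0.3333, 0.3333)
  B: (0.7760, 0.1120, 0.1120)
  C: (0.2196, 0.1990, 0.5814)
A > C > B

Key insight: Entropy is maximized by uniform distributions and minimized by concentrated distributions.

- Uniform distributions have maximum entropy log₂(3) = 1.5850 bits
- The more "peaked" or concentrated a distribution, the lower its entropy

Entropies:
  H(A) = 1.5850 bits
  H(B) = 0.9914 bits
  H(C) = 1.3986 bits

Ranking: A > C > B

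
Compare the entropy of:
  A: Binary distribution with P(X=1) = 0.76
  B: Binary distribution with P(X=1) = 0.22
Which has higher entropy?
A

For binary distributions, entropy is maximized at p=0.5 and decreases as p moves toward 0 or 1.

H(A) = H(0.76) = 0.7950 bits
H(B) = H(0.22) = 0.7602 bits

Distribution A (p=0.76) is closer to uniform (p=0.5), so it has higher entropy.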